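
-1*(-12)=12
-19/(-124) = 19/124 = 0.15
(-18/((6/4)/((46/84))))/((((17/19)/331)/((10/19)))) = -152260/119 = -1279.50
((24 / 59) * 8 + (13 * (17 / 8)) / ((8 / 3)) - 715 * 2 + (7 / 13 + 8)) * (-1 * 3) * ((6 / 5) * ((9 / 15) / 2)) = 1865927853 / 1227200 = 1520.48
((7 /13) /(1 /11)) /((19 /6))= 462 /247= 1.87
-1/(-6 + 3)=1/3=0.33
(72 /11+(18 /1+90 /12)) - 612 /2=-6027 /22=-273.95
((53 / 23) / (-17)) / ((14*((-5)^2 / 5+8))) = -53 / 71162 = -0.00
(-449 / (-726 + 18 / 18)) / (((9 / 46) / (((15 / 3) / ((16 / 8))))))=10327 / 1305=7.91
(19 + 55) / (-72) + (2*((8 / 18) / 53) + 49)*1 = 30521 / 636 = 47.99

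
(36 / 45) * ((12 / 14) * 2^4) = 384 / 35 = 10.97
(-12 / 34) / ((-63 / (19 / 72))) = 19 / 12852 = 0.00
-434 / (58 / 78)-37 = -17999 / 29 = -620.66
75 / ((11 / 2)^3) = 600 / 1331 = 0.45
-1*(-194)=194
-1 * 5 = -5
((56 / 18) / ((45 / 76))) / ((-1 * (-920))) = 266 / 46575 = 0.01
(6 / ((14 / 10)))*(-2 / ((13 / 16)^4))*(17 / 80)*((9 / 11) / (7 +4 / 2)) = -835584 / 2199197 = -0.38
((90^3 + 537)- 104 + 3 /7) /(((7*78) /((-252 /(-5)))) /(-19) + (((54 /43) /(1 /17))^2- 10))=1076280482724 /656897437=1638.43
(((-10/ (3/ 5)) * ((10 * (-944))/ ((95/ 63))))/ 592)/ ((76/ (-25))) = -774375/ 13357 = -57.98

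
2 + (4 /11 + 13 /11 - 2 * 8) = -137 /11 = -12.45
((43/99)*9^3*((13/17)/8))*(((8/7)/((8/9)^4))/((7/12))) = 94.98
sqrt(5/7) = sqrt(35)/7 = 0.85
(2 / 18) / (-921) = -1 / 8289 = -0.00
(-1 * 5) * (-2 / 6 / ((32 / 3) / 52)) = 65 / 8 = 8.12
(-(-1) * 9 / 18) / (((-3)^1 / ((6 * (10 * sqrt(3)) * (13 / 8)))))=-28.15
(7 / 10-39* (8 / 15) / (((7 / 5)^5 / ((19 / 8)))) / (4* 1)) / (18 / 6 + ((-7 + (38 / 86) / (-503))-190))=11605623933 / 1410458566300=0.01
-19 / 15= -1.27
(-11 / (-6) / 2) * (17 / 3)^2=3179 / 108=29.44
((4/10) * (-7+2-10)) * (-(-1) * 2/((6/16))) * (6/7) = -192/7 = -27.43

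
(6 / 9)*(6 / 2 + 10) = 8.67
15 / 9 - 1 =2 / 3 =0.67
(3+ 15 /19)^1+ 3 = 129 /19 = 6.79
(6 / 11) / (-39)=-2 / 143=-0.01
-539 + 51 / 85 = -538.40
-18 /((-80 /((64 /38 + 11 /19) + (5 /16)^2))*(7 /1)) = 103347 /1361920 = 0.08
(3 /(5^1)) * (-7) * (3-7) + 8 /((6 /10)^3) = 53.84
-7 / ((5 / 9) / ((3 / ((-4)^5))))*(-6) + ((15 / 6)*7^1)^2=783433 / 2560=306.03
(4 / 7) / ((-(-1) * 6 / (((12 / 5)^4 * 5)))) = 13824 / 875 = 15.80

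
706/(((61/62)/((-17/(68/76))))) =-831668/61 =-13633.90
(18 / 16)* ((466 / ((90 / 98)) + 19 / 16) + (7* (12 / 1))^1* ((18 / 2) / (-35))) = 350647 / 640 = 547.89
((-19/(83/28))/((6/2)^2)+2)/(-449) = -962/335403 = -0.00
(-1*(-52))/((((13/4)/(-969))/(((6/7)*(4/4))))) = -93024/7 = -13289.14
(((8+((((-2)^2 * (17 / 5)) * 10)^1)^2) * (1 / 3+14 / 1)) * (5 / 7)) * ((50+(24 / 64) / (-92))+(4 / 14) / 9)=128174084165 / 13524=9477527.67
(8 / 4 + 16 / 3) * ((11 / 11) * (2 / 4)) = 11 / 3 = 3.67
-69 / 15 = -23 / 5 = -4.60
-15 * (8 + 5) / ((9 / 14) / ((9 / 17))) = -2730 / 17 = -160.59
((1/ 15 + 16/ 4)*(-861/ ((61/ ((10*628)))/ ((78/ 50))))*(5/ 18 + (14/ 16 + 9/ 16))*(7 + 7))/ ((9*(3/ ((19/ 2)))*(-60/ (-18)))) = -19243031717/ 13500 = -1425409.76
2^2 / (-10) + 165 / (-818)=-2461 / 4090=-0.60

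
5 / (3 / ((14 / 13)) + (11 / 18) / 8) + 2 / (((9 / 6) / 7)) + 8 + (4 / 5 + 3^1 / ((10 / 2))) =177257 / 8655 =20.48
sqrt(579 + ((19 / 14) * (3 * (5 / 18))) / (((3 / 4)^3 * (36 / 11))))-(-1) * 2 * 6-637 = -625 + sqrt(20711719) / 189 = -600.92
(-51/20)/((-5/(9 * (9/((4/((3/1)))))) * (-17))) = -729/400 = -1.82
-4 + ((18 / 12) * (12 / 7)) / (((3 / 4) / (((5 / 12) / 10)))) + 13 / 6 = -71 / 42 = -1.69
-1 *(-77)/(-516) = -77/516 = -0.15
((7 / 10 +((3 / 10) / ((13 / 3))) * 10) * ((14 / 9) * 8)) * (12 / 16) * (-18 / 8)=-3801 / 130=-29.24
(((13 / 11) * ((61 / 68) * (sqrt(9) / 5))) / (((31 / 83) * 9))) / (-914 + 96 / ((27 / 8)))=-197457 / 924041800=-0.00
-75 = -75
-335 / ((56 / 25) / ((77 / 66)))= -8375 / 48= -174.48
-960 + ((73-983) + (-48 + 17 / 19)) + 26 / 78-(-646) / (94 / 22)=-4729990 / 2679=-1765.58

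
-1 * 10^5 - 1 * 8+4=-100004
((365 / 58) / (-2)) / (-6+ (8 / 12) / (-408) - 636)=11169 / 2278849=0.00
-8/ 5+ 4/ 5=-4/ 5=-0.80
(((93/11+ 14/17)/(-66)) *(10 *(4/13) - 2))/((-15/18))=0.18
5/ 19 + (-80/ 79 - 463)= -696088/ 1501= -463.75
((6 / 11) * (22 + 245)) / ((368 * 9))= 89 / 2024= 0.04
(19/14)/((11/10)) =95/77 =1.23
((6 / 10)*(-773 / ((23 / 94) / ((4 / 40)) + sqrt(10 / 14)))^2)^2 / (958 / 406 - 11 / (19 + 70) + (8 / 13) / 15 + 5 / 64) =1284321957382804455284047046525618352 / 293292543519395240485623625 - 194051904170683267278639931652062272*sqrt(35) / 293292543519395240485623625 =464708064.55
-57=-57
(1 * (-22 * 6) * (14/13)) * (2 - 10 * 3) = 51744/13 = 3980.31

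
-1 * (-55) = 55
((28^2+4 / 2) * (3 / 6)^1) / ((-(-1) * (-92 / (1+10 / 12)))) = -1441 / 184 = -7.83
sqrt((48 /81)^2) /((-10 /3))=-8 /45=-0.18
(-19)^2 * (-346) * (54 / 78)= -1124154 / 13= -86473.38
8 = 8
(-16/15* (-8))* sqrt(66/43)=128* sqrt(2838)/645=10.57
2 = 2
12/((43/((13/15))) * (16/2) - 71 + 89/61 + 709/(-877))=8345532/227119241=0.04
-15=-15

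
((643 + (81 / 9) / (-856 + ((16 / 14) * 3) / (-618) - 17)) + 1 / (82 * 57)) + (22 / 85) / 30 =803970082449931 / 1250345128650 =643.00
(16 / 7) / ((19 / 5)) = 80 / 133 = 0.60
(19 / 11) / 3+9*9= 2692 / 33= 81.58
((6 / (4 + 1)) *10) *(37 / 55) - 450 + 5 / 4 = -96949 / 220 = -440.68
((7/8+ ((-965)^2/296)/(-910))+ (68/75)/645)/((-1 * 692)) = 6725637829/1803392136000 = 0.00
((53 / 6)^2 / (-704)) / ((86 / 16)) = -2809 / 136224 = -0.02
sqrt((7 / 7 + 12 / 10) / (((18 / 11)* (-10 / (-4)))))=0.73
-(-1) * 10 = 10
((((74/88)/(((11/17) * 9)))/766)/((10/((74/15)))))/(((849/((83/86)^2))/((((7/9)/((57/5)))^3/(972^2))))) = 274962000355/8017281143586767094368426496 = 0.00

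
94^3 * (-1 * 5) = -4152920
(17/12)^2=2.01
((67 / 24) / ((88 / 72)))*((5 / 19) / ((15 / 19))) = 67 / 88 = 0.76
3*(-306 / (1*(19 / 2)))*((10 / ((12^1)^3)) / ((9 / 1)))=-85 / 1368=-0.06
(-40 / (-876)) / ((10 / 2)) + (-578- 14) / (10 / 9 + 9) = -1166650 / 19929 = -58.54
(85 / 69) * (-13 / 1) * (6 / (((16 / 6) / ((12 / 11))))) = -9945 / 253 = -39.31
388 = 388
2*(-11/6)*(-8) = 88/3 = 29.33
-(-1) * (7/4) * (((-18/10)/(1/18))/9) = -63/10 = -6.30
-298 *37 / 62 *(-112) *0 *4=0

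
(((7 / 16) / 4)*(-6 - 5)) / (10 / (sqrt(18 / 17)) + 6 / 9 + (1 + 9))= -77 / 116 + 385*sqrt(34) / 3712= -0.06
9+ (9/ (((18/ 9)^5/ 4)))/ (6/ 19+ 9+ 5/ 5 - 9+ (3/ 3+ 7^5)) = 7665105/ 851672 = 9.00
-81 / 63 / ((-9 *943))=1 / 6601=0.00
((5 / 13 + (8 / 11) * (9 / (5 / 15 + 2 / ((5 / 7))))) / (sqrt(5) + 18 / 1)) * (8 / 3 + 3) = 1695750 / 2143999 - 282625 * sqrt(5) / 6431997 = 0.69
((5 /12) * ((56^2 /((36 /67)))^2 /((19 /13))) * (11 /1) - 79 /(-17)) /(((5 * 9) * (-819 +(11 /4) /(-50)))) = -335379654384920 /115716254211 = -2898.29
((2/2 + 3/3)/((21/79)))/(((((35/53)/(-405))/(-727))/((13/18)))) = 118714011/49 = 2422734.92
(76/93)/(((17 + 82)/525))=13300/3069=4.33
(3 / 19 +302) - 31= 5152 / 19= 271.16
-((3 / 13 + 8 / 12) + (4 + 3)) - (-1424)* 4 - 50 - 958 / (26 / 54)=142288 / 39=3648.41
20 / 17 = 1.18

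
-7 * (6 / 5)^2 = -252 / 25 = -10.08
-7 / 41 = -0.17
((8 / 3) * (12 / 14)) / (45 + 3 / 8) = 128 / 2541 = 0.05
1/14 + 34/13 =489/182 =2.69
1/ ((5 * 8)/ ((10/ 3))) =1/ 12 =0.08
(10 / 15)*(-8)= -5.33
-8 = -8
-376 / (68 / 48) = -4512 / 17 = -265.41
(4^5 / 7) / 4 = 256 / 7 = 36.57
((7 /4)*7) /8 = 49 /32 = 1.53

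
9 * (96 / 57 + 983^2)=165235707 / 19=8696616.16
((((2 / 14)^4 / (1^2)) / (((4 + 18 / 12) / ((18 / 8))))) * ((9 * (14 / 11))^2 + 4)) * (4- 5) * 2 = -0.05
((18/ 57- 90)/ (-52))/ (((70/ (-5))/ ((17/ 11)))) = -3621/ 19019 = -0.19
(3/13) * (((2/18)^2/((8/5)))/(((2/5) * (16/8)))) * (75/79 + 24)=1825/32864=0.06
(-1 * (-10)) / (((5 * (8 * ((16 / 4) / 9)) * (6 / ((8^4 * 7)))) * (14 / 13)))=2496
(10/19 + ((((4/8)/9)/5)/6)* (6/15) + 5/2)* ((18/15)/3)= 77644/64125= 1.21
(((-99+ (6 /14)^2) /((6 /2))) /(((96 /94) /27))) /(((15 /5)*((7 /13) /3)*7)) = -4437693 /19208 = -231.03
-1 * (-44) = 44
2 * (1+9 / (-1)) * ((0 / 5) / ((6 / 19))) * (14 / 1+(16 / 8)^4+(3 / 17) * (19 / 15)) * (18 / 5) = 0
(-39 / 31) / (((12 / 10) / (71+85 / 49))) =-115830 / 1519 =-76.25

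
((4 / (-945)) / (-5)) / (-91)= -4 / 429975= -0.00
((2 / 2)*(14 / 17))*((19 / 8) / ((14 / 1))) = 0.14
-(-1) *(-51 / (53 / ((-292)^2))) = -4348464 / 53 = -82046.49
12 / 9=4 / 3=1.33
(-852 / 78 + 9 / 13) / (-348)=133 / 4524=0.03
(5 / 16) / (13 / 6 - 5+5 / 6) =-5 / 32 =-0.16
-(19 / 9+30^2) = -8119 / 9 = -902.11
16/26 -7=-83/13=-6.38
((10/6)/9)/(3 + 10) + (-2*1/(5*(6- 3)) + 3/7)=3802/12285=0.31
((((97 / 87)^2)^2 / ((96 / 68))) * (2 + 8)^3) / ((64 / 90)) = 940623610625 / 611090784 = 1539.25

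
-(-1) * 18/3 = 6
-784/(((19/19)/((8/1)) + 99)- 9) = -896/103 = -8.70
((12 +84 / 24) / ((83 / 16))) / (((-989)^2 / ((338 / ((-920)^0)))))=83824 / 81184043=0.00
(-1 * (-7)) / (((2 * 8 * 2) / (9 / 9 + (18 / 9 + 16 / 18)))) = 245 / 288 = 0.85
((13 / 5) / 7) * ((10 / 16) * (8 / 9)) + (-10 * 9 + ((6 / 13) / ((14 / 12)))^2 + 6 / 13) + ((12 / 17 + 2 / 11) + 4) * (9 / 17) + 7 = -18856601860 / 236927691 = -79.59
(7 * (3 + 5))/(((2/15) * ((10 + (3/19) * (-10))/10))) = 1995/4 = 498.75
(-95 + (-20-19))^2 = 17956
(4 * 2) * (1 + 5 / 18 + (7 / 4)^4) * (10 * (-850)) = -52175125 / 72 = -724654.51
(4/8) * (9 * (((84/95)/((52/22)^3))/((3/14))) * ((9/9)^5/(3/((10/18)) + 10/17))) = 9978507/42494374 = 0.23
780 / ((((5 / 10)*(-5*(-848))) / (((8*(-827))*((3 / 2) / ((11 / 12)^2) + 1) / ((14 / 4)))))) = -86954088 / 44891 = -1937.00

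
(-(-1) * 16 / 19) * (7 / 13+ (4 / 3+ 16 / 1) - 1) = 10528 / 741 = 14.21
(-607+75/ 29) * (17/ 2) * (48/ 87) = -2383808/ 841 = -2834.49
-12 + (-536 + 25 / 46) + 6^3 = -15247 / 46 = -331.46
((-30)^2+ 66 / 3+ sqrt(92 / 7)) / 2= sqrt(161) / 7+ 461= 462.81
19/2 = 9.50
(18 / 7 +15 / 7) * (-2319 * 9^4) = -502093647 / 7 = -71727663.86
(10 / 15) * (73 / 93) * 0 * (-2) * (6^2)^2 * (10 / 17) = 0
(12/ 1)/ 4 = 3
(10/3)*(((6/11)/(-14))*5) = -0.65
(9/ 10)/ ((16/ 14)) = 63/ 80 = 0.79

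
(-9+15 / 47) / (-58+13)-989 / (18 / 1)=-231599 / 4230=-54.75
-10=-10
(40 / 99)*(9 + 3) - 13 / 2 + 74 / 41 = 415 / 2706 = 0.15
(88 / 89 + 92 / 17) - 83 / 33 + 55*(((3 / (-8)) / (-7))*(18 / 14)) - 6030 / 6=-19519839019 / 19572168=-997.33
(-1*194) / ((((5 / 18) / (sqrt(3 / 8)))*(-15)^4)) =-97*sqrt(6) / 28125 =-0.01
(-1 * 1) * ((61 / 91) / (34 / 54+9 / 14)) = -3294 / 6253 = -0.53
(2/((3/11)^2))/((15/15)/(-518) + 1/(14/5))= 31339/414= 75.70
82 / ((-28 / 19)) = -779 / 14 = -55.64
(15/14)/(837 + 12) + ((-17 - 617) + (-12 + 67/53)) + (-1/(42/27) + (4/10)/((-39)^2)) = -515315456984/798471765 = -645.38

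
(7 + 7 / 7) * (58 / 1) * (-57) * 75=-1983600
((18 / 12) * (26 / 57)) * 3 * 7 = 273 / 19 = 14.37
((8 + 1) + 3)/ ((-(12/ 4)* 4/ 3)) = -3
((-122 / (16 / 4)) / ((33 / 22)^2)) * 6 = -244 / 3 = -81.33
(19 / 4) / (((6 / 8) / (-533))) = -10127 / 3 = -3375.67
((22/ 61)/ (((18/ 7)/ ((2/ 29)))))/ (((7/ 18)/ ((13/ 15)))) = 572/ 26535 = 0.02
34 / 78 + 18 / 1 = 719 / 39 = 18.44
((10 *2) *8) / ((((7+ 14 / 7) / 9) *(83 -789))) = -0.23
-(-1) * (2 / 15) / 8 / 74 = 1 / 4440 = 0.00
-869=-869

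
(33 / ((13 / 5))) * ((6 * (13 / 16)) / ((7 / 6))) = 1485 / 28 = 53.04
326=326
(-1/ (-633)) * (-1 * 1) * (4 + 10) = -14/ 633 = -0.02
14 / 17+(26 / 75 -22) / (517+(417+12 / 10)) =34084 / 42585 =0.80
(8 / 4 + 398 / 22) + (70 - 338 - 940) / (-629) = 152297 / 6919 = 22.01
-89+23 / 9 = -778 / 9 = -86.44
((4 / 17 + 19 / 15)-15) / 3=-3442 / 765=-4.50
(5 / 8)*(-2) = -5 / 4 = -1.25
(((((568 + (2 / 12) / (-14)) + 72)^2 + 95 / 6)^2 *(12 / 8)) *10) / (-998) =-41764598149437618005 / 16562520576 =-2521632982.00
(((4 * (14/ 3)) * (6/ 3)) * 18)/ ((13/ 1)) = 672/ 13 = 51.69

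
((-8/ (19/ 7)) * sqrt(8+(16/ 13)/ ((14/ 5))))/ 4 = -32 * sqrt(273)/ 247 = -2.14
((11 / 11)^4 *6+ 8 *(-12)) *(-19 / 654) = 285 / 109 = 2.61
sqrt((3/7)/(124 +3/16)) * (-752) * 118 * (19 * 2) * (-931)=1793886976 * sqrt(41727)/1987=184419054.30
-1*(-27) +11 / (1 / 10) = 137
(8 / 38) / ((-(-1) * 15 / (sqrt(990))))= 4 * sqrt(110) / 95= 0.44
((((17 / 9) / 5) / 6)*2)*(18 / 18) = 17 / 135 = 0.13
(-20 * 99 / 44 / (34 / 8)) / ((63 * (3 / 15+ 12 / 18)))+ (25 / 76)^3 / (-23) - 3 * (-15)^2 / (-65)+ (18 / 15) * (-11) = -235135879471 / 78096025280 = -3.01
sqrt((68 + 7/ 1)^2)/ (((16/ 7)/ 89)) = 46725/ 16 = 2920.31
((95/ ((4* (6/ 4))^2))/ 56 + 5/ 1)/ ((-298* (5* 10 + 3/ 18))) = -10175/ 30138528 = -0.00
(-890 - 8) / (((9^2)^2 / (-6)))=1796 / 2187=0.82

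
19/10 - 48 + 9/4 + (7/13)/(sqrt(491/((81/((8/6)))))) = -877/20 + 63 *sqrt(1473)/12766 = -43.66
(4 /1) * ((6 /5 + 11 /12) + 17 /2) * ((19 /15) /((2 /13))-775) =-14652911 /450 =-32562.02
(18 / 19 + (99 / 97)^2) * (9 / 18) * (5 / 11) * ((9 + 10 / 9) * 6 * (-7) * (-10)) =3775084950 / 1966481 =1919.72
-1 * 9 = -9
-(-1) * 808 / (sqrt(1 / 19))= 808 * sqrt(19)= 3521.99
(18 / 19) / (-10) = -9 / 95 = -0.09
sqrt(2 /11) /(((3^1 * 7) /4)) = 4 * sqrt(22) /231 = 0.08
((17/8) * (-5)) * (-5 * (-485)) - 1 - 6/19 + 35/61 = -238905755/9272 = -25766.37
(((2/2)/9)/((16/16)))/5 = 1/45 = 0.02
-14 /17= -0.82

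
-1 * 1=-1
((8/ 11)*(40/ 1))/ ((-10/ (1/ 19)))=-32/ 209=-0.15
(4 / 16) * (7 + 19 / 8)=2.34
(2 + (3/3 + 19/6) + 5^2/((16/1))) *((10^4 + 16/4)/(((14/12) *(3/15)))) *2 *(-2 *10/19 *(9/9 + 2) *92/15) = -243897520/19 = -12836711.58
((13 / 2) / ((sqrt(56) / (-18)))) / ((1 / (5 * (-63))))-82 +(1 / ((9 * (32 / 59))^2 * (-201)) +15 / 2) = -1242048409 / 16671744 +5265 * sqrt(14) / 4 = 4850.46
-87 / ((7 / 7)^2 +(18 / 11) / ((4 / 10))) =-957 / 56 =-17.09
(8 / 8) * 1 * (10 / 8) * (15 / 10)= 15 / 8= 1.88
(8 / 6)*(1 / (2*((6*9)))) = 1 / 81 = 0.01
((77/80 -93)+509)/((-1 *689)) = -0.61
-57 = -57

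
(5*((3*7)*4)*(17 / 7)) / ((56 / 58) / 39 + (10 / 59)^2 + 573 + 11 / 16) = 1.78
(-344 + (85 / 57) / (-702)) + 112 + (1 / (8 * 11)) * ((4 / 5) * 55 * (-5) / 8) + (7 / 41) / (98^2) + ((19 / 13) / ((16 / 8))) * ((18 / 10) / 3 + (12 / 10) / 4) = -5214290257457 / 22508675280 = -231.66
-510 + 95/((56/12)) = -6855/14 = -489.64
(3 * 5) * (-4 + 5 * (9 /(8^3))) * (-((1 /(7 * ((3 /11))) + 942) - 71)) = 91647265 /1792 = 51142.45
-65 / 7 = -9.29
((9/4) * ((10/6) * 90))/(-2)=-675/4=-168.75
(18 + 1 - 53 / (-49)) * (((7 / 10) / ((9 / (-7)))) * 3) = -164 / 5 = -32.80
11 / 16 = 0.69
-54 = -54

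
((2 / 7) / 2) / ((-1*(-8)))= 1 / 56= 0.02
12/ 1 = 12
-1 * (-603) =603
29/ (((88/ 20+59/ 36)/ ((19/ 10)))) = 9918/ 1087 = 9.12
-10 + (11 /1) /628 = -6269 /628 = -9.98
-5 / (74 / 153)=-765 / 74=-10.34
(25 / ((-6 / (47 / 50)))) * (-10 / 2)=19.58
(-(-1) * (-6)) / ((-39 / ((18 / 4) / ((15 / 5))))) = 3 / 13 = 0.23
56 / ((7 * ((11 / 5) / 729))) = 2650.91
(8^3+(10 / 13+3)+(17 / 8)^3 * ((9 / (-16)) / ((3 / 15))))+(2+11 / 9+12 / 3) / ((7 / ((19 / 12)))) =9870945835 / 20127744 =490.41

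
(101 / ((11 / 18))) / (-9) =-202 / 11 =-18.36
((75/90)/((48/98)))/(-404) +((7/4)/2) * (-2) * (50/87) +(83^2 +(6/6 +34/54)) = 34870514717/5061312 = 6889.62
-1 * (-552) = 552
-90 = -90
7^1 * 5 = 35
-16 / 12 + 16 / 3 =4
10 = 10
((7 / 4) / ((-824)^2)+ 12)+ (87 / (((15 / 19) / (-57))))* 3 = -18832.20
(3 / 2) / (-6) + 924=3695 / 4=923.75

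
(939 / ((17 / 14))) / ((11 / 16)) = 210336 / 187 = 1124.79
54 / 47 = 1.15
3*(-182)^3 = -18085704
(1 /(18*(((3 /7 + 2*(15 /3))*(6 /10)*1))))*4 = 70 /1971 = 0.04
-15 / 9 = -1.67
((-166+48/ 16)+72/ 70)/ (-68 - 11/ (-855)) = 969399/ 406903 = 2.38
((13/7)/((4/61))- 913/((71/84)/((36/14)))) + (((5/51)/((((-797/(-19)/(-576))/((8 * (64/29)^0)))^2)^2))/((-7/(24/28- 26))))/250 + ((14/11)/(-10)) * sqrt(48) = 482929522123616071086049/2386363708491538300- 28 * sqrt(3)/55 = 202369.58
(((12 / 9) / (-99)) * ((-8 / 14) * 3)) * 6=0.14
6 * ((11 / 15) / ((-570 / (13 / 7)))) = -143 / 9975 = -0.01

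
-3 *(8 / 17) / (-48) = 1 / 34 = 0.03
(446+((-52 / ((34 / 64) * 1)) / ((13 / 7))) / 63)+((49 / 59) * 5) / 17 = 4020695 / 9027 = 445.41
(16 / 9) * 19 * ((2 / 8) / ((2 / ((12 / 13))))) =152 / 39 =3.90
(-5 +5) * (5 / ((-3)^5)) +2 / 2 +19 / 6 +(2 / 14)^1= 181 / 42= 4.31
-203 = -203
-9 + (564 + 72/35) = 19497/35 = 557.06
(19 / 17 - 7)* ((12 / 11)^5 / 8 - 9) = 51.81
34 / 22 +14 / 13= 375 / 143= 2.62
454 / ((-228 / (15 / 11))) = -1135 / 418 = -2.72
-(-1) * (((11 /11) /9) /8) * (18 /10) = 1 /40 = 0.02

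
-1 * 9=-9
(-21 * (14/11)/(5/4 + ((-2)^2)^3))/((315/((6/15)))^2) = -0.00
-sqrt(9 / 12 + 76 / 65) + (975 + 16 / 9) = 8791 / 9-sqrt(32435) / 130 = 975.39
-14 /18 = -7 /9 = -0.78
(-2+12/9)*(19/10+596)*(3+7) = -3986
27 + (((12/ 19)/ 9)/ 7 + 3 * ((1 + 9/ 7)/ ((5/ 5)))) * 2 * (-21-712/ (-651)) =-246.40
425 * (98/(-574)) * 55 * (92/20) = -752675/41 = -18357.93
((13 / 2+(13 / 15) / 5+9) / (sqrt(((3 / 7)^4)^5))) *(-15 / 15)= -74977.20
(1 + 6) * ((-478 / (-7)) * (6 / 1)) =2868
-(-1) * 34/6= 17/3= 5.67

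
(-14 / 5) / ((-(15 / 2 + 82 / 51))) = 1428 / 4645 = 0.31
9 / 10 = 0.90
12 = 12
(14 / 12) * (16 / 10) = 28 / 15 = 1.87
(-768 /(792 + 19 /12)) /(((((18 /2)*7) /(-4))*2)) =2048 /66661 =0.03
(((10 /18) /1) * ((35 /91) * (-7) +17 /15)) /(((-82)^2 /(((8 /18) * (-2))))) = 608 /5310279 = 0.00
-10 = -10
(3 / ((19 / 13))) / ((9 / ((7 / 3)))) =91 / 171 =0.53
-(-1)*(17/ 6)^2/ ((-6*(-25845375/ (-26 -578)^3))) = -7960102712/ 697825125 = -11.41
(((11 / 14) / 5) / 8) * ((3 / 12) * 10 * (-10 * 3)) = -165 / 112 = -1.47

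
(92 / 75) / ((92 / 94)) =94 / 75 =1.25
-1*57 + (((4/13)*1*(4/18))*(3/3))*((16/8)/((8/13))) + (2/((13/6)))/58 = -192593/3393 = -56.76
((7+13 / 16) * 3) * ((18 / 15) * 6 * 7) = 4725 / 4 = 1181.25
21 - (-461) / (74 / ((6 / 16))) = 13815 / 592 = 23.34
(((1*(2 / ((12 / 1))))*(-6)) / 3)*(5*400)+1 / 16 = -31997 / 48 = -666.60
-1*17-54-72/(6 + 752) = -26945/379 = -71.09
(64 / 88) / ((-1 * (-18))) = 4 / 99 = 0.04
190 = 190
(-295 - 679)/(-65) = 974/65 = 14.98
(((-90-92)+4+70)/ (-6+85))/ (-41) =0.03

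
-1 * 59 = -59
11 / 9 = 1.22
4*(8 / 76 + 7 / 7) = 84 / 19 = 4.42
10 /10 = 1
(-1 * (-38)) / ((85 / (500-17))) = 18354 / 85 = 215.93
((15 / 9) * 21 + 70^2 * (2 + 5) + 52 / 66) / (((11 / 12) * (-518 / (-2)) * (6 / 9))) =216.93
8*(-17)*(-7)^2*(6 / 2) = -19992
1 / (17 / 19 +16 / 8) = 19 / 55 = 0.35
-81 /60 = -27 /20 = -1.35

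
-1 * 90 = -90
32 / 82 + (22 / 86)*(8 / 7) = 8424 / 12341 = 0.68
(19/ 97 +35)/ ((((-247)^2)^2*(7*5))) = 3414/ 12636522984995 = 0.00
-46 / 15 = -3.07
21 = 21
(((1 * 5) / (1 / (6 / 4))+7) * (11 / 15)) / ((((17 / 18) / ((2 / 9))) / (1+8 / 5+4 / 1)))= 7018 / 425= 16.51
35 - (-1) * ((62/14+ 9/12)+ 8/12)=3431/84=40.85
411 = 411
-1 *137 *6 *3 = -2466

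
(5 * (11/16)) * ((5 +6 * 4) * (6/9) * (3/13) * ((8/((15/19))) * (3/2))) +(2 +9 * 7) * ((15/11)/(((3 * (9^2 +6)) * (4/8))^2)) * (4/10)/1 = 1513911917/6494202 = 233.12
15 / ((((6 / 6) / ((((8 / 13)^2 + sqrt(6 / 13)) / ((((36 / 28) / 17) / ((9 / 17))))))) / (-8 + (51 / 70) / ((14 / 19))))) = -20613 *sqrt(78) / 364 - 329808 / 1183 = -778.92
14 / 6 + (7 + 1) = 31 / 3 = 10.33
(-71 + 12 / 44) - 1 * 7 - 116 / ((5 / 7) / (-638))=5694341 / 55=103533.47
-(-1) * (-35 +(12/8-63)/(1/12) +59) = -714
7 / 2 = 3.50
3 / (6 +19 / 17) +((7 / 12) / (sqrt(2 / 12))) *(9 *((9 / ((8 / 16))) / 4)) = 51 / 121 +189 *sqrt(6) / 8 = 58.29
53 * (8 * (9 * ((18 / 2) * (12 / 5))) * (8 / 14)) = 1648512 / 35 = 47100.34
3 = 3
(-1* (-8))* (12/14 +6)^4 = 42467328/2401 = 17687.35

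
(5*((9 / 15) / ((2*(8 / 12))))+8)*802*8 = 65764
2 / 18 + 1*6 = 55 / 9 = 6.11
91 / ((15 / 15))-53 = 38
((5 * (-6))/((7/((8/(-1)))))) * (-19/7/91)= -4560/4459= -1.02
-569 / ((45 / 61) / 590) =-4095662 / 9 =-455073.56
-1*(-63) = 63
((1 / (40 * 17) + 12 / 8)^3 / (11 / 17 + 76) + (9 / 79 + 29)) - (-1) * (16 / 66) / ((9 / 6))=5526422484245281 / 188488352448000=29.32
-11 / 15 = -0.73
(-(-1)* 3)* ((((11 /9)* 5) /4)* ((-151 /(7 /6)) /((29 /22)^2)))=-2009810 /5887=-341.40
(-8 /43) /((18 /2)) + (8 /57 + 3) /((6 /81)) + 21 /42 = 315253 /7353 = 42.87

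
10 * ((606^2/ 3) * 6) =7344720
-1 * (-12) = 12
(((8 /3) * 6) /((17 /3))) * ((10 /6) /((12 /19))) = 7.45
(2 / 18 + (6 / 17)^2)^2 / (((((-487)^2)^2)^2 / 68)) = 1503076 / 1259109418905344405983810113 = 0.00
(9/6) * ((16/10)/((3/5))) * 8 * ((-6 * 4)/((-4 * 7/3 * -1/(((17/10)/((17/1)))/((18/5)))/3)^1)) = -48/7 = -6.86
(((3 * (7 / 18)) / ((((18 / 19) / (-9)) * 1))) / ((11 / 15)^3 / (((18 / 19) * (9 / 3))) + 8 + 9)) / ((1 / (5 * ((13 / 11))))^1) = -262591875 / 68717858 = -3.82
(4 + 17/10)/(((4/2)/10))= 57/2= 28.50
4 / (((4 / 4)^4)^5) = 4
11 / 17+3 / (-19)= 158 / 323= 0.49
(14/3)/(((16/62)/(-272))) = -4918.67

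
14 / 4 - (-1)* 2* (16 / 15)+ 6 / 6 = 199 / 30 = 6.63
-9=-9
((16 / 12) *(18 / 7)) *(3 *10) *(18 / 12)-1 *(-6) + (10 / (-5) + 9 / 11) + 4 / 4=12328 / 77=160.10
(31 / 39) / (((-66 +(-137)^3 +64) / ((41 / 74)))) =-1271 / 7420930530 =-0.00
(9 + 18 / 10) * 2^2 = 216 / 5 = 43.20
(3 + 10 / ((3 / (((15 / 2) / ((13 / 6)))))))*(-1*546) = -7938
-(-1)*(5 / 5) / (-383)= -1 / 383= -0.00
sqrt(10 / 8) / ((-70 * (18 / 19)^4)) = -130321 * sqrt(5) / 14696640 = -0.02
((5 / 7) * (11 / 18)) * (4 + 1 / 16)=1.77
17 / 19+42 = 815 / 19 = 42.89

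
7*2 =14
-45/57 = -15/19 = -0.79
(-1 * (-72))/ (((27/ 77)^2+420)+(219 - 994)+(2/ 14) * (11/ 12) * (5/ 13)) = -0.20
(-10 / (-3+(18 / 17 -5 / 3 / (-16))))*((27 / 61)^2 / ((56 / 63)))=6692220 / 5577779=1.20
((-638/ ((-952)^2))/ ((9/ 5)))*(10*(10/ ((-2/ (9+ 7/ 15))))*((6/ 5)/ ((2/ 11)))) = 1.22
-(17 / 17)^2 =-1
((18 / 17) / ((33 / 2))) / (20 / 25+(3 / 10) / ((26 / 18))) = 1560 / 24497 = 0.06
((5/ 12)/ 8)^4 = 625/ 84934656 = 0.00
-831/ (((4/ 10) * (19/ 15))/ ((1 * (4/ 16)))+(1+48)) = -62325/ 3827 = -16.29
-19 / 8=-2.38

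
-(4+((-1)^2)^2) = -5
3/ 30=1/ 10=0.10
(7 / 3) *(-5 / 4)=-2.92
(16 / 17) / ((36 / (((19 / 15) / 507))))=76 / 1163565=0.00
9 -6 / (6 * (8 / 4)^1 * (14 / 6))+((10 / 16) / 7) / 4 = 1973 / 224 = 8.81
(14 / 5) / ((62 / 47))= 329 / 155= 2.12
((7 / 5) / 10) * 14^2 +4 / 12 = 2083 / 75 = 27.77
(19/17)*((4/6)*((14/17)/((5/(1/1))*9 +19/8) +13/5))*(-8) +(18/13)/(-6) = -338157583/21358545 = -15.83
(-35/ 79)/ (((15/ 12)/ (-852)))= 23856/ 79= 301.97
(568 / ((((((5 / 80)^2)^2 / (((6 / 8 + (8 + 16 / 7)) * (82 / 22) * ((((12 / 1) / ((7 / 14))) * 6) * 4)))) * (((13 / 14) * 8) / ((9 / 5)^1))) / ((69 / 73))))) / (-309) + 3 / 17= -580036262206551 / 887315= -653698249.45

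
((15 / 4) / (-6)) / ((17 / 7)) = -35 / 136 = -0.26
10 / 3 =3.33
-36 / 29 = -1.24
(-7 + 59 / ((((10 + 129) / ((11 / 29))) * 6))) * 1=-168653 / 24186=-6.97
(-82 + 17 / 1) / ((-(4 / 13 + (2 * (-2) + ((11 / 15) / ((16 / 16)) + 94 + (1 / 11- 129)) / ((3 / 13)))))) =-418275 / 976751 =-0.43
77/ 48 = 1.60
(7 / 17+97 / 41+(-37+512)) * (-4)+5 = -1328559 / 697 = -1906.11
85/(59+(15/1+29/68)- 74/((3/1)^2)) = 52020/40517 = 1.28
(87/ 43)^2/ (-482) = -0.01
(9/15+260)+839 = 5498/5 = 1099.60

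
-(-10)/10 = 1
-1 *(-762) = 762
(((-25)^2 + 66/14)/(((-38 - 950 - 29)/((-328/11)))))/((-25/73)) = -105545152/1957725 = -53.91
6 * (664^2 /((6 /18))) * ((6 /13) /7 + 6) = 4380742656 /91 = 48140029.19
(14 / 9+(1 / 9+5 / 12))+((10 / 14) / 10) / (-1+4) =59 / 28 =2.11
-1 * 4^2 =-16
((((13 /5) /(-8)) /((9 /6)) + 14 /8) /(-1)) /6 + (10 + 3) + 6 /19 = 22333 /1710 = 13.06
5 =5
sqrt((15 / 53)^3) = 15 * sqrt(795) / 2809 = 0.15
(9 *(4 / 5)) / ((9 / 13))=10.40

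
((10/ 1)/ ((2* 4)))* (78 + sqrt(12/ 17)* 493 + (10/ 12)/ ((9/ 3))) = 7045/ 72 + 145* sqrt(51)/ 2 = 615.60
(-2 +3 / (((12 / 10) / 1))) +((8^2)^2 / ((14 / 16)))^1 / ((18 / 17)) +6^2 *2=566191 / 126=4493.58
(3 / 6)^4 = 1 / 16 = 0.06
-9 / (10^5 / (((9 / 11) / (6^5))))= -1 / 105600000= -0.00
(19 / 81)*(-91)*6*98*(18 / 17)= -677768 / 51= -13289.57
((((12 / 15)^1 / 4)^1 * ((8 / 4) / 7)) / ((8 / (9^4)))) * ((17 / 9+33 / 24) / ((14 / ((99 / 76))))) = 3392037 / 238336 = 14.23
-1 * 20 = -20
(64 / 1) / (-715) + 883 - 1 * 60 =588381 / 715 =822.91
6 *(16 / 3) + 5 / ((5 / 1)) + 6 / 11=33.55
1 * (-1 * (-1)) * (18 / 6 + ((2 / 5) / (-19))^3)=2572117 / 857375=3.00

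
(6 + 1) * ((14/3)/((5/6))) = 196/5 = 39.20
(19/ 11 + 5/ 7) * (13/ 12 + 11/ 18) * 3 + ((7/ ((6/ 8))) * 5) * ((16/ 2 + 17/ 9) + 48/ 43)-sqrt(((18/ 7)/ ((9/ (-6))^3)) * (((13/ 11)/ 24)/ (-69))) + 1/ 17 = 799455730/ 1519749-sqrt(138138)/ 15939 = 526.02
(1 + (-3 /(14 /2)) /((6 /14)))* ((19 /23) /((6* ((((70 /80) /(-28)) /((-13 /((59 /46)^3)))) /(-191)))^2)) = 0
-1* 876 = -876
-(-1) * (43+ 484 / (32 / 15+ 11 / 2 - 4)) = 19207 / 109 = 176.21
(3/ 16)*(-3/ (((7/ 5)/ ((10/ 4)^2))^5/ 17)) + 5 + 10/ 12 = -16950.48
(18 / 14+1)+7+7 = 114 / 7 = 16.29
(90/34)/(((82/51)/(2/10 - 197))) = -324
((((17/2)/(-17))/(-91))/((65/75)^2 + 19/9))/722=225/84624176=0.00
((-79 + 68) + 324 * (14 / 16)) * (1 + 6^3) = 118265 / 2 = 59132.50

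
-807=-807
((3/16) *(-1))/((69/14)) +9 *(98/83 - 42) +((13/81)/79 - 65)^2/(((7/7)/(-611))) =-1614443021694996037/625345653672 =-2581681.05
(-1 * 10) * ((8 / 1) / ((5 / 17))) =-272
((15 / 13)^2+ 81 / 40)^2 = 514790721 / 45697600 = 11.27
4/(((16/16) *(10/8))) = 16/5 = 3.20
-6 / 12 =-1 / 2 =-0.50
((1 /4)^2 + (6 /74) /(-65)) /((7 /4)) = 2357 /67340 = 0.04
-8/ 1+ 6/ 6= -7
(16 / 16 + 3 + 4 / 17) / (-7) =-72 / 119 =-0.61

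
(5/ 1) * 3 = 15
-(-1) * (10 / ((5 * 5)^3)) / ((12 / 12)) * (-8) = -16 / 3125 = -0.01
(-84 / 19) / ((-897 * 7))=4 / 5681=0.00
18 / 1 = 18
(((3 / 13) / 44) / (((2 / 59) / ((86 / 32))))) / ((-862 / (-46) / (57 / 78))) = 0.02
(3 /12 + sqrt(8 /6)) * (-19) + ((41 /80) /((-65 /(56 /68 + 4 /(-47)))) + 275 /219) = -38 * sqrt(3) /3 - 318475831 /90990120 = -25.44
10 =10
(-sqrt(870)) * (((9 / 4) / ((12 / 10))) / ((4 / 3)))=-45 * sqrt(870) / 32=-41.48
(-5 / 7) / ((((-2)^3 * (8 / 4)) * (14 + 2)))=5 / 1792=0.00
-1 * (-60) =60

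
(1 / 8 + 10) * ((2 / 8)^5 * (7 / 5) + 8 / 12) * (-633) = -175370751 / 40960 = -4281.51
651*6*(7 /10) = 13671 /5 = 2734.20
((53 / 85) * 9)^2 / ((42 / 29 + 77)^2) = 191351889 / 37393890625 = 0.01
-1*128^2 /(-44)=4096 /11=372.36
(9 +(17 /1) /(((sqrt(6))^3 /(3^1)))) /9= 17*sqrt(6) /108 +1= 1.39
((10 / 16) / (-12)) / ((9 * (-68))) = 5 / 58752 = 0.00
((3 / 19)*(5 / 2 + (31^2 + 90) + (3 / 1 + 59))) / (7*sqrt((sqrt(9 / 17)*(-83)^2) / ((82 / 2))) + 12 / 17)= -53540791228554*sqrt(17) / 10636650555231731 - 18361522656 / 10636650555231731 + 21683017608*sqrt(123)*17^(3 / 4) / 10636650555231731 + 2149684532375723*sqrt(123)*17^(1 / 4) / 21273301110463462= 2.26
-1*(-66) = 66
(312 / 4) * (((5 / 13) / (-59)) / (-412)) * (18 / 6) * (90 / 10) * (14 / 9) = 315 / 6077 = 0.05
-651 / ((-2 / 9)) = 5859 / 2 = 2929.50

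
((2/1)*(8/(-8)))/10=-1/5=-0.20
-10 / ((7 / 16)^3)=-40960 / 343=-119.42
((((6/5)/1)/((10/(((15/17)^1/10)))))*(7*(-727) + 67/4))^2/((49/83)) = 2767479391683/566440000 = 4885.74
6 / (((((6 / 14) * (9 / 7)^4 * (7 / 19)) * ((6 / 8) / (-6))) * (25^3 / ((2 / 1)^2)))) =-0.03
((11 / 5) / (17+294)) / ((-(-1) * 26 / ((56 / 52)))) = 77 / 262795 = 0.00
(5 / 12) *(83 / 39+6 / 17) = 8225 / 7956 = 1.03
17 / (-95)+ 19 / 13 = 1584 / 1235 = 1.28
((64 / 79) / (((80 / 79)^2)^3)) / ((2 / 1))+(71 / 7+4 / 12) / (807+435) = 41029012499359 / 106831872000000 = 0.38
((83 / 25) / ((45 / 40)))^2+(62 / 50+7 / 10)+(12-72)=-4996783 / 101250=-49.35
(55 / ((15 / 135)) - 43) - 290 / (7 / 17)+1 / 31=-54739 / 217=-252.25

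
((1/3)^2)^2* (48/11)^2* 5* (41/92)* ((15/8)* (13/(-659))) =-106600/5501991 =-0.02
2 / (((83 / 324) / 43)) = 27864 / 83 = 335.71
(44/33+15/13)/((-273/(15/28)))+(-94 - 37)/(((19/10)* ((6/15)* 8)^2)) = -407099005/60418176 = -6.74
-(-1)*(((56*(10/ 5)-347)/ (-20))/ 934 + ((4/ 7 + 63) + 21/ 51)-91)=-12005647/ 444584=-27.00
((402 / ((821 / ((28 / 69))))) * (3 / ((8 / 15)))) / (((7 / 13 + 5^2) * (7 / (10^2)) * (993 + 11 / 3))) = 0.00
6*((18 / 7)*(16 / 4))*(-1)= -61.71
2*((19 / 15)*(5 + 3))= 304 / 15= 20.27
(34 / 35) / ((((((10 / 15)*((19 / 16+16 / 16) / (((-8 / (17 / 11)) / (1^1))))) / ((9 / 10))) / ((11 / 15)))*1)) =-2.28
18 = 18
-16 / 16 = -1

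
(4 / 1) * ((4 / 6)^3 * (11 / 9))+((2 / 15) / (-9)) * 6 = 1652 / 1215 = 1.36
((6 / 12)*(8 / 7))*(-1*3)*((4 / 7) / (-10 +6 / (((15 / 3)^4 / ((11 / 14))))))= 30000 / 306019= 0.10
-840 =-840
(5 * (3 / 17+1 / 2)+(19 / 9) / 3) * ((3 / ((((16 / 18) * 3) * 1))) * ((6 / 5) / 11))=341 / 680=0.50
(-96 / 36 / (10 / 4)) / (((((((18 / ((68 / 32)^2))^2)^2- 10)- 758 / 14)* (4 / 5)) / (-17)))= 3320460541916 / 27588960290109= 0.12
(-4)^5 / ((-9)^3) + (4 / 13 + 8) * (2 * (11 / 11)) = 170776 / 9477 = 18.02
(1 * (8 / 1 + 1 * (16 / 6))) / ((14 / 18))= 96 / 7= 13.71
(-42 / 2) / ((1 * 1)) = -21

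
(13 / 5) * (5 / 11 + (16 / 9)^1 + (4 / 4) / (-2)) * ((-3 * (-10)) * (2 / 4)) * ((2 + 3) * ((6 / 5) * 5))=22295 / 11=2026.82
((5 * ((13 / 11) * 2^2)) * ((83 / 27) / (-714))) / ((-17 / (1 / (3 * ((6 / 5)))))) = 26975 / 16222437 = 0.00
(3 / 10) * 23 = 69 / 10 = 6.90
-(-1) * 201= 201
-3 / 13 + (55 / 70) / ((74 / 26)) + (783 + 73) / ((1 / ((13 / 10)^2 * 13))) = 3166051597 / 168350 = 18806.37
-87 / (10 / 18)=-783 / 5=-156.60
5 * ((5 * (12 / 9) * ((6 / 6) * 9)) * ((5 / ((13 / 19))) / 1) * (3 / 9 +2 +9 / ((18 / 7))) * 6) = 997500 / 13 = 76730.77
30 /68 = 15 /34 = 0.44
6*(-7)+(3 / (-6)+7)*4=-16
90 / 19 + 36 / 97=9414 / 1843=5.11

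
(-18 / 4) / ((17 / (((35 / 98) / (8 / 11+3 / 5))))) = -0.07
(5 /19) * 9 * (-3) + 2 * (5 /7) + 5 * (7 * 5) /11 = 14970 /1463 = 10.23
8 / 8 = 1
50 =50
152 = 152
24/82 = 12/41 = 0.29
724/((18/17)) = 6154/9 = 683.78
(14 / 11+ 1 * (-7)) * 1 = -63 / 11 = -5.73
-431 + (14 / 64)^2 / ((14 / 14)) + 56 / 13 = -5679491 / 13312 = -426.64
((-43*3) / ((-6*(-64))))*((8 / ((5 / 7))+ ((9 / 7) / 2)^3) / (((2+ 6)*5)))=-6764287 / 70246400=-0.10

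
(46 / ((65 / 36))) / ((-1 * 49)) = -1656 / 3185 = -0.52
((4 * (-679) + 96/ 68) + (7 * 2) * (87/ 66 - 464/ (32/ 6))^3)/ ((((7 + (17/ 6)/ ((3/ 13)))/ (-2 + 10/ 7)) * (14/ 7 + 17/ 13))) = 186565241731518/ 2363322269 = 78941.94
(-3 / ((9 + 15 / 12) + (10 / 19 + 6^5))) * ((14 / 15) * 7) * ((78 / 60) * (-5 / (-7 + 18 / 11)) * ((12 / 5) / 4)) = -532532 / 290965875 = -0.00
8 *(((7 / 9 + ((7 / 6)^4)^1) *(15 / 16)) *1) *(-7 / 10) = -13.81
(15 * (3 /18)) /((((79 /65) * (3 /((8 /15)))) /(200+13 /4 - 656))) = -117715 /711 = -165.56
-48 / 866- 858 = -371538 / 433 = -858.06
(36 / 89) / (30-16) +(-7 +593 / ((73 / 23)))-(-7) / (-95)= 776787157 / 4320505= 179.79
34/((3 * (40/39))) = 221/20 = 11.05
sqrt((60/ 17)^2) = 60/ 17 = 3.53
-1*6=-6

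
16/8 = 2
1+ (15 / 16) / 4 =79 / 64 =1.23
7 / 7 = 1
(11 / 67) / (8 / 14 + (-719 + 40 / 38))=-1463 / 6392537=-0.00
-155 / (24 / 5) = -775 / 24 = -32.29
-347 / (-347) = 1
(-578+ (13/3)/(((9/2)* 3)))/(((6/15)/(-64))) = 7486720/81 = 92428.64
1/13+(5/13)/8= 1/8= 0.12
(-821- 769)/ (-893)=1590/ 893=1.78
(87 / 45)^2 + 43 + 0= 10516 / 225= 46.74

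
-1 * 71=-71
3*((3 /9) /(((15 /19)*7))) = 19 /105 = 0.18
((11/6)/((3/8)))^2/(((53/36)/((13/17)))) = 100672/8109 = 12.41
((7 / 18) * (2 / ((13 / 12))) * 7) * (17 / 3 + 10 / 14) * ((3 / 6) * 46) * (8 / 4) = 172592 / 117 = 1475.15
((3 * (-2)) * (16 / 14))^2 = 47.02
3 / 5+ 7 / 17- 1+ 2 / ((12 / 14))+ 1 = 853 / 255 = 3.35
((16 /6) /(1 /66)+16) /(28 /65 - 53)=-4160 /1139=-3.65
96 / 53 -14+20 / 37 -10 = -42452 / 1961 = -21.65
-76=-76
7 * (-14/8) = -49/4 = -12.25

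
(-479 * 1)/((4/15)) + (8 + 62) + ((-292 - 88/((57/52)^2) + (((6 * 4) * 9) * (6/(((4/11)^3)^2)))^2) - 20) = 66900901205744609249/212926464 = 314197211323.36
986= 986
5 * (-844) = -4220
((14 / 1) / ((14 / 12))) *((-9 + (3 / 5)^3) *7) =-92232 / 125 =-737.86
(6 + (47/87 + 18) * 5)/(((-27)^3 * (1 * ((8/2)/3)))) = -8587/2283228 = -0.00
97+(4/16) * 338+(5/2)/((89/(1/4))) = 129233/712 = 181.51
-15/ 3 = -5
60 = 60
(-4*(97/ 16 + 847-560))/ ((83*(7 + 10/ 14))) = -3647/ 1992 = -1.83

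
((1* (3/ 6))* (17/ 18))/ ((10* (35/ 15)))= 17/ 840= 0.02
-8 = -8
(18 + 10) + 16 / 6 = 92 / 3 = 30.67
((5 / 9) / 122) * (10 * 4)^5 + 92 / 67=17152050508 / 36783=466303.74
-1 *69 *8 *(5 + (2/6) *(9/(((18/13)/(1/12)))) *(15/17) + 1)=-57799/17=-3399.94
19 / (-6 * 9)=-19 / 54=-0.35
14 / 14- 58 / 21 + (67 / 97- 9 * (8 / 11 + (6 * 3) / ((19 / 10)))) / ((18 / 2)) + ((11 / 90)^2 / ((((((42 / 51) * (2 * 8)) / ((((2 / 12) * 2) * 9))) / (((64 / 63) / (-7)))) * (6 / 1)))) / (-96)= -578429977940039 / 48664347177600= -11.89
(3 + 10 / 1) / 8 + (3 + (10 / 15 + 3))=199 / 24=8.29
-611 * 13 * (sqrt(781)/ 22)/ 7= -7943 * sqrt(781)/ 154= -1441.42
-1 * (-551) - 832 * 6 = -4441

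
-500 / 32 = -15.62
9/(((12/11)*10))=33/40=0.82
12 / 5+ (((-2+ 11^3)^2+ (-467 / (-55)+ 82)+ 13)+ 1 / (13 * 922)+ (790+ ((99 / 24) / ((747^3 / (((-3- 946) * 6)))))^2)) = 19991055976747741402989831143 / 11312681025814375624560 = 1767136.89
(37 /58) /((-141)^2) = 37 /1153098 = 0.00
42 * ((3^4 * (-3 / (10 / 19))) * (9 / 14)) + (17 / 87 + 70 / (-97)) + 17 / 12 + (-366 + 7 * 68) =-695092839 / 56260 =-12355.01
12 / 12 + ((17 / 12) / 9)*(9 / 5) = 77 / 60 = 1.28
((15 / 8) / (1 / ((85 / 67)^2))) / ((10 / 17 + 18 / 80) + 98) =9211875 / 301629377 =0.03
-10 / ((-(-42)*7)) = -5 / 147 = -0.03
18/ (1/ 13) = 234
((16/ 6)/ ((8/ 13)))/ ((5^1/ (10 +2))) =52/ 5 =10.40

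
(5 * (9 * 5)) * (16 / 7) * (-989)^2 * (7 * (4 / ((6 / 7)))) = 16432432800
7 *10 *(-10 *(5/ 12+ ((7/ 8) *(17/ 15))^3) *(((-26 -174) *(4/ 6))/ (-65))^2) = -168361130/ 41067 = -4099.67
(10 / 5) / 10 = 1 / 5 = 0.20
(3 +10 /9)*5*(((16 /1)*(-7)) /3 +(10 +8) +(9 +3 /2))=-9805 /54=-181.57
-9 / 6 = -3 / 2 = -1.50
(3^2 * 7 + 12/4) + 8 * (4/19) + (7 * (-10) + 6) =70/19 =3.68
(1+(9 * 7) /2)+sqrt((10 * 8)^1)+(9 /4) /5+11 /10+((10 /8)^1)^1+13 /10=4 * sqrt(5)+183 /5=45.54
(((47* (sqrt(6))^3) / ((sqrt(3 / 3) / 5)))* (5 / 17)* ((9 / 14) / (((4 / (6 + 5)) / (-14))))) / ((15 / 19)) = -442035* sqrt(6) / 34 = -31845.89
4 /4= 1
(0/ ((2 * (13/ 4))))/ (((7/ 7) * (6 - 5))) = 0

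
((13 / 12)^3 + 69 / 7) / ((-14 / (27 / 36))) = -134611 / 225792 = -0.60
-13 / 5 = -2.60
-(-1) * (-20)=-20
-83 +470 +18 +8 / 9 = 3653 / 9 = 405.89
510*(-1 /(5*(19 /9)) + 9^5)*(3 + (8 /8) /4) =1859597649 /19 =97873560.47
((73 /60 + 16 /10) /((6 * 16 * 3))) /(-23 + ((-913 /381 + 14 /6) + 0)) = -21463 /50613120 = -0.00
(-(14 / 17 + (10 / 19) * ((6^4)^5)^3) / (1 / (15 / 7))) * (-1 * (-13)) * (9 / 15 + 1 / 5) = -1296129940047879108616839390300502494517325746709016 / 2261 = -573255170299813847243184200000000000000000000000.00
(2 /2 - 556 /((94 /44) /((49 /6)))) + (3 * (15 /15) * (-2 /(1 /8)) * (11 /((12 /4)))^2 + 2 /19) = -7419883 /2679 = -2769.65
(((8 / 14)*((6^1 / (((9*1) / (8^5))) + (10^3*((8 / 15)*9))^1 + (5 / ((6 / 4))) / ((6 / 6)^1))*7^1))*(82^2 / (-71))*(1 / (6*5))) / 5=-15142448 / 225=-67299.77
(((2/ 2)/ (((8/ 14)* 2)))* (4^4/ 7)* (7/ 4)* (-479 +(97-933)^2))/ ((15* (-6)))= -19555676/ 45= -434570.58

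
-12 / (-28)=3 / 7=0.43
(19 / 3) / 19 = 0.33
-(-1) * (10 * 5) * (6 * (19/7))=5700/7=814.29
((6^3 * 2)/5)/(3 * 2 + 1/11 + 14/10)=1188/103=11.53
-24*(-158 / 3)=1264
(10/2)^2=25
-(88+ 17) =-105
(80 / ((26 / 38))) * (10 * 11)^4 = 222543200000 / 13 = 17118707692.31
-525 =-525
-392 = -392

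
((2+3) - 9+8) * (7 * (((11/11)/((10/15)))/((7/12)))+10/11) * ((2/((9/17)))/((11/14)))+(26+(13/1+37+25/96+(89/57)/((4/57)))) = 16105915/34848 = 462.18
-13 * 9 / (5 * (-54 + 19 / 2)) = 234 / 445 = 0.53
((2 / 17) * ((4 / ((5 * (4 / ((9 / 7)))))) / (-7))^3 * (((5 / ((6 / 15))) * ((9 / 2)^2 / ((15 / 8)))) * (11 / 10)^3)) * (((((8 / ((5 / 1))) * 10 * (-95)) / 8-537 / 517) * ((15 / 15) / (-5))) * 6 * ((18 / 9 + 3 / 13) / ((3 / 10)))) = -6821604291249 / 3818813009375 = -1.79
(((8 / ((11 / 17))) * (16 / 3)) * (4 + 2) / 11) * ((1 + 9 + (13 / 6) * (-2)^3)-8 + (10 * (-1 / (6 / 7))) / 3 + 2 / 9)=-82688 / 121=-683.37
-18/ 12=-3/ 2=-1.50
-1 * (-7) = 7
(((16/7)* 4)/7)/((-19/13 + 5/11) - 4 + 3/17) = -155584/575407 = -0.27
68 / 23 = 2.96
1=1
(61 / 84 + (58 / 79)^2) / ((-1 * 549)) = -663277 / 287809956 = -0.00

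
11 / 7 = 1.57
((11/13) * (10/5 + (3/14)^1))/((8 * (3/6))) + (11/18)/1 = 7073/6552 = 1.08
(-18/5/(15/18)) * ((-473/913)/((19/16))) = 74304/39425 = 1.88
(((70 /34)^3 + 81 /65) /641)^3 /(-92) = -8076030621892507888 /197279649159707413477618375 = -0.00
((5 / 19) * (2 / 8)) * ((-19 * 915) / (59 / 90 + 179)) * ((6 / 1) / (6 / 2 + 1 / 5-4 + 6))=-3088125 / 420394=-7.35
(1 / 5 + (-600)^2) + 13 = 1800066 / 5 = 360013.20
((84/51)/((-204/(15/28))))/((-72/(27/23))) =15/212704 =0.00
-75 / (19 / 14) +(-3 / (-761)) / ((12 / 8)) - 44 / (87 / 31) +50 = -26339470 / 1257933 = -20.94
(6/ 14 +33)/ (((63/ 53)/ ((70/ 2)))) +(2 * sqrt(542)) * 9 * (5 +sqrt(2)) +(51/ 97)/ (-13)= 3672.16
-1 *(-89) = 89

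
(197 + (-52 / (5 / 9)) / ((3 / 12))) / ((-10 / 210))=18627 / 5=3725.40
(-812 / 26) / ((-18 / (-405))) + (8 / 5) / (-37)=-1690079 / 2405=-702.74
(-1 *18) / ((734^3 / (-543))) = 4887 / 197723452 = 0.00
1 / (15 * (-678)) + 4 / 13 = 40667 / 132210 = 0.31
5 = 5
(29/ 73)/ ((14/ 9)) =261/ 1022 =0.26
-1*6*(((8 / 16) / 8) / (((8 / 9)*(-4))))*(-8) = -27 / 32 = -0.84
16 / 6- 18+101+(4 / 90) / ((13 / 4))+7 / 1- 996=-528442 / 585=-903.32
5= 5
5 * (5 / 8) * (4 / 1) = 25 / 2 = 12.50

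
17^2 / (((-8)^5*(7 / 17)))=-4913 / 229376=-0.02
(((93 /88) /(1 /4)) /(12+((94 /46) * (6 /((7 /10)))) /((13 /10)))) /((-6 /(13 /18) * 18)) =-0.00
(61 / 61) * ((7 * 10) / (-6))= -35 / 3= -11.67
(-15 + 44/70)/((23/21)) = -1509/115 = -13.12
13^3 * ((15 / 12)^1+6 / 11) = 173563 / 44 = 3944.61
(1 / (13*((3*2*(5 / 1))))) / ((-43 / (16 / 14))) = -4 / 58695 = -0.00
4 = 4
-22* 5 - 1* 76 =-186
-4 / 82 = -2 / 41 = -0.05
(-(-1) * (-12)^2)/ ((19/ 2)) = 288/ 19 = 15.16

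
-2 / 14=-1 / 7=-0.14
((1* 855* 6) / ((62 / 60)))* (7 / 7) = 153900 / 31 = 4964.52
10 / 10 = 1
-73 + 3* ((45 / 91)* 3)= -6238 / 91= -68.55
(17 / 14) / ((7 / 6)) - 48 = -2301 / 49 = -46.96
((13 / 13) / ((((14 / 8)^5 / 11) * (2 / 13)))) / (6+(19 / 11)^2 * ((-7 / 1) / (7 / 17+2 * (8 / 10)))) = -6133248 / 6168169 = -0.99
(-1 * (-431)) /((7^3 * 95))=0.01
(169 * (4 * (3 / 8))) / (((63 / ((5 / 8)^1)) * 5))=169 / 336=0.50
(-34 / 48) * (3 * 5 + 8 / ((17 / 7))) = -311 / 24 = -12.96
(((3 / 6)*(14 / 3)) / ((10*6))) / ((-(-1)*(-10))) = -7 / 1800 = -0.00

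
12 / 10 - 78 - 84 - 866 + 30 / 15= -5124 / 5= -1024.80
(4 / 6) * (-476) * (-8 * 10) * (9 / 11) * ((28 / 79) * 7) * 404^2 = 8410991909.41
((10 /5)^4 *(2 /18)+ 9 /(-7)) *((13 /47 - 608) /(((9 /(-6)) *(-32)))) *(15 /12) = -1475755 /189504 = -7.79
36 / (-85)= -36 / 85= -0.42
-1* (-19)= 19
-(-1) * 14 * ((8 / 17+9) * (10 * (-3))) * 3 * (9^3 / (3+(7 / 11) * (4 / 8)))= -3253468680 / 1241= -2621650.83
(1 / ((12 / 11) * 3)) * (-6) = -1.83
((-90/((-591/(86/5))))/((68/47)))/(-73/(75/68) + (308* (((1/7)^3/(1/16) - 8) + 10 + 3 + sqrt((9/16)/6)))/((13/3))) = 8095894783048800/1300851527092179977 - 245899466938125* sqrt(6)/1300851527092179977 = 0.01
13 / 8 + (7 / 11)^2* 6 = 3925 / 968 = 4.05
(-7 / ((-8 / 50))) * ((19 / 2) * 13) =43225 / 8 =5403.12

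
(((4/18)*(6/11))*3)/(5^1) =4/55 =0.07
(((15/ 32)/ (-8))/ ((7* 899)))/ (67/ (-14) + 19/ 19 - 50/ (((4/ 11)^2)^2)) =5/ 1537629822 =0.00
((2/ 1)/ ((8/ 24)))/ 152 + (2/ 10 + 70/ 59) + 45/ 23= 1744187/ 515660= 3.38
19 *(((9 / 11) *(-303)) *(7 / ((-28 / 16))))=207252 / 11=18841.09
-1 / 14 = -0.07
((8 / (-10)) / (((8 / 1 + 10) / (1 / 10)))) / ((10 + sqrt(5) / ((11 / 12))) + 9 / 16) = -327184 / 736101225 + 11264 * sqrt(5) / 245367075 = -0.00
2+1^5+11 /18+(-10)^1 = -115 /18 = -6.39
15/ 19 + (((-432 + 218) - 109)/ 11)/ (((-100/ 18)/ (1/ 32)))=319233/ 334400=0.95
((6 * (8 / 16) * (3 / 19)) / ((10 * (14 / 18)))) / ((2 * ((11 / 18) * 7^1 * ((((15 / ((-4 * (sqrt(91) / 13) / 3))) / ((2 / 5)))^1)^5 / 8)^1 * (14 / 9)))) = -65536 * sqrt(91) / 1412495068359375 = -0.00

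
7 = 7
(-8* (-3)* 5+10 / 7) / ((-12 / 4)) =-850 / 21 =-40.48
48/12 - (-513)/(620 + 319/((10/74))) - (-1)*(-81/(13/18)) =-20920273/193739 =-107.98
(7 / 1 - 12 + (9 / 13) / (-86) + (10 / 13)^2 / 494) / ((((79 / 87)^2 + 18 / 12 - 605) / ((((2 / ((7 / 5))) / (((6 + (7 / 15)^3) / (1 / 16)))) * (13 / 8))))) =327967745563125 / 1660199803652543296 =0.00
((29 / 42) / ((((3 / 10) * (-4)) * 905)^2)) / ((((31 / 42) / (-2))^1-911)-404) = -29 / 65156321718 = -0.00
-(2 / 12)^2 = -1 / 36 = -0.03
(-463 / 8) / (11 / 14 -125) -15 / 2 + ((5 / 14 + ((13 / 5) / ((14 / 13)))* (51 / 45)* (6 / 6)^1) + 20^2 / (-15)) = -15967883 / 521700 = -30.61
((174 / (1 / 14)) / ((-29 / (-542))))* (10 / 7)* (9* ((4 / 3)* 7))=5463360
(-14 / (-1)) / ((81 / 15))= 70 / 27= 2.59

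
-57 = -57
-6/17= -0.35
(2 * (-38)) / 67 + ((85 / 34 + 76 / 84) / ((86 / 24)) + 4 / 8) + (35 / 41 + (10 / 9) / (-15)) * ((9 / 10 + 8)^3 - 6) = 12171992087749 / 22324869000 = 545.22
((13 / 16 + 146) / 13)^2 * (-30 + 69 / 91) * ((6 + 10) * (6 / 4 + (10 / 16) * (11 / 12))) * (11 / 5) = -10713599687043 / 39370240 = -272124.32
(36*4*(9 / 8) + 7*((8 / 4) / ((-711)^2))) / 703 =81894416 / 355381263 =0.23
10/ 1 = 10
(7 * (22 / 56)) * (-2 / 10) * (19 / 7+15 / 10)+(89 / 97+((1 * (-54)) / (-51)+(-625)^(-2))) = -12318735781 / 36071875000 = -0.34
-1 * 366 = -366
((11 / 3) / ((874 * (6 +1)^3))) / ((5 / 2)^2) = 22 / 11241825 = 0.00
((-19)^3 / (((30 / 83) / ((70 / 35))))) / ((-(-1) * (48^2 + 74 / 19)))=-10816643 / 657750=-16.44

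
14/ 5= 2.80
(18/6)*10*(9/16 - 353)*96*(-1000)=1015020000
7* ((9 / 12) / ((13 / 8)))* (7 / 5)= 294 / 65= 4.52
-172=-172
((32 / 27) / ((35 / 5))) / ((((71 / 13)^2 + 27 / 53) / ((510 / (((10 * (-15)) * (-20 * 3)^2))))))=-152269 / 28888933500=-0.00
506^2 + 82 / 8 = 1024185 / 4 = 256046.25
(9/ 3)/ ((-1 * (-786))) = 1/ 262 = 0.00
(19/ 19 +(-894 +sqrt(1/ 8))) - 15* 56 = -1733 +sqrt(2)/ 4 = -1732.65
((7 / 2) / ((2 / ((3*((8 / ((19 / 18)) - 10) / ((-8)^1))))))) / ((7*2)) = 69 / 608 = 0.11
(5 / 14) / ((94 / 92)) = 115 / 329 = 0.35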